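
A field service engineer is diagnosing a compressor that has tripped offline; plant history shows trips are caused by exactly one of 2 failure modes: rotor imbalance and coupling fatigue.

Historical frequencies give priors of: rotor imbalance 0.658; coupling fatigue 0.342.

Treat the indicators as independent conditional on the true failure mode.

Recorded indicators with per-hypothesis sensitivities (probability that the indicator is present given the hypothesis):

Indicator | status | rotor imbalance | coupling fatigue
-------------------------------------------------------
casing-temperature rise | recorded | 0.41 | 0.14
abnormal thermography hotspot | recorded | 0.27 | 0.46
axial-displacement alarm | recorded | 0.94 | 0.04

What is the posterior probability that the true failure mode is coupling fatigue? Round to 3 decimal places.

For each hypothesis, the unnormalized posterior weight is prior × product of the indicator likelihoods:
  rotor imbalance: 0.658 × 0.41 × 0.27 × 0.94 = 0.06847
  coupling fatigue: 0.342 × 0.14 × 0.46 × 0.04 = 0.00088099
Normalizing constant Z = 0.06847 + 0.00088099 = 0.069351.
P(coupling fatigue | evidence) = 0.00088099 / 0.069351 ≈ 0.013.

0.013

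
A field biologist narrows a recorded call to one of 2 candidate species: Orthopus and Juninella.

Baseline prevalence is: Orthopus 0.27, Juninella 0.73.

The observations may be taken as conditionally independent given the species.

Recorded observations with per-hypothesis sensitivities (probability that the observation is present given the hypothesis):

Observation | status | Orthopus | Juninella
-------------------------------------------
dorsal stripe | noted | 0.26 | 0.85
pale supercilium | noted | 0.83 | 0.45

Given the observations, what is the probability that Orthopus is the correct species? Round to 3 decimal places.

0.173

Multiply each prior by the joint likelihood of the evidence pattern:
  Orthopus: 0.27 × 0.26 × 0.83 = 0.058266
  Juninella: 0.73 × 0.85 × 0.45 = 0.27923
Marginal likelihood of the evidence = 0.33749.
P(Orthopus | evidence) = 0.058266 / 0.33749 ≈ 0.173.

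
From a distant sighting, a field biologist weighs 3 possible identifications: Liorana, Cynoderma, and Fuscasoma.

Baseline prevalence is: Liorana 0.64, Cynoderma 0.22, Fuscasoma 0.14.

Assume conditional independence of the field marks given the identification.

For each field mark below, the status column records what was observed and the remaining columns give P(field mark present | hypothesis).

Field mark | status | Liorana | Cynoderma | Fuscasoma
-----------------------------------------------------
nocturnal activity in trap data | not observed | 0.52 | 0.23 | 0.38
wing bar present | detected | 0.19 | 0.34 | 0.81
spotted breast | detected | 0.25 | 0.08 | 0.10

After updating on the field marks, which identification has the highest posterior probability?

Liorana

For each hypothesis, the unnormalized posterior weight is prior × product of the field mark likelihoods (using 1 − P(present | H) for each absent field mark):
  Liorana: 0.64 × (1 − 0.52) × 0.19 × 0.25 = 0.014592
  Cynoderma: 0.22 × (1 − 0.23) × 0.34 × 0.08 = 0.0046077
  Fuscasoma: 0.14 × (1 − 0.38) × 0.81 × 0.10 = 0.0070308
Normalizing constant Z = 0.014592 + 0.0046077 + 0.0070308 = 0.02623.
P(Liorana | evidence) ≈ 0.014592 / 0.02623 ≈ 0.556
P(Cynoderma | evidence) ≈ 0.0046077 / 0.02623 ≈ 0.176
P(Fuscasoma | evidence) ≈ 0.0070308 / 0.02623 ≈ 0.268
The largest is 0.556, so Liorana is most probable.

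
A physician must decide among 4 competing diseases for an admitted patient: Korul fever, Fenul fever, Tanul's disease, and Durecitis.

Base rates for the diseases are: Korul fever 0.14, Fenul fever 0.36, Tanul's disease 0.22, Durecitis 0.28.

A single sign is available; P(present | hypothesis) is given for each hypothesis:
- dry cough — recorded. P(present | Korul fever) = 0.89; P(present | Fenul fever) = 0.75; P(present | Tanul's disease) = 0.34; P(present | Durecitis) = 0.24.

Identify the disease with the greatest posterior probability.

For each hypothesis, the unnormalized posterior weight is prior × likelihood:
  Korul fever: 0.14 × 0.89 = 0.1246
  Fenul fever: 0.36 × 0.75 = 0.27
  Tanul's disease: 0.22 × 0.34 = 0.0748
  Durecitis: 0.28 × 0.24 = 0.0672
Normalizing constant Z = 0.1246 + 0.27 + 0.0748 + 0.0672 = 0.5366.
P(Korul fever | evidence) ≈ 0.1246 / 0.5366 ≈ 0.232
P(Fenul fever | evidence) ≈ 0.27 / 0.5366 ≈ 0.503
P(Tanul's disease | evidence) ≈ 0.0748 / 0.5366 ≈ 0.139
P(Durecitis | evidence) ≈ 0.0672 / 0.5366 ≈ 0.125
The largest is 0.503, so Fenul fever is most probable.

Fenul fever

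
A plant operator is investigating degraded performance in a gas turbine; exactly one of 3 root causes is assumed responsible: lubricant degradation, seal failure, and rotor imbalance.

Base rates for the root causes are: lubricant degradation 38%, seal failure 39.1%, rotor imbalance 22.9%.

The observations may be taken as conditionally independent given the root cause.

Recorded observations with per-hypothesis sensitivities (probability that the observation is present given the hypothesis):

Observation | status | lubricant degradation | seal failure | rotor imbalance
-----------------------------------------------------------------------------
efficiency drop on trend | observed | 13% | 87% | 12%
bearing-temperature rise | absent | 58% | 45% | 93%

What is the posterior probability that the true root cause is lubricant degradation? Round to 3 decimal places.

By Bayes' rule with conditional independence, the unnormalized weight for each hypothesis is prior × ∏ likelihoods (using 1 − P(present | H) for each absent observation):
  lubricant degradation: 0.380 × 0.13 × (1 − 0.58) = 0.020748
  seal failure: 0.391 × 0.87 × (1 − 0.45) = 0.18709
  rotor imbalance: 0.229 × 0.12 × (1 − 0.93) = 0.0019236
Marginal likelihood of the evidence = 0.20977.
P(lubricant degradation | evidence) = 0.020748 / 0.20977 ≈ 0.099.

0.099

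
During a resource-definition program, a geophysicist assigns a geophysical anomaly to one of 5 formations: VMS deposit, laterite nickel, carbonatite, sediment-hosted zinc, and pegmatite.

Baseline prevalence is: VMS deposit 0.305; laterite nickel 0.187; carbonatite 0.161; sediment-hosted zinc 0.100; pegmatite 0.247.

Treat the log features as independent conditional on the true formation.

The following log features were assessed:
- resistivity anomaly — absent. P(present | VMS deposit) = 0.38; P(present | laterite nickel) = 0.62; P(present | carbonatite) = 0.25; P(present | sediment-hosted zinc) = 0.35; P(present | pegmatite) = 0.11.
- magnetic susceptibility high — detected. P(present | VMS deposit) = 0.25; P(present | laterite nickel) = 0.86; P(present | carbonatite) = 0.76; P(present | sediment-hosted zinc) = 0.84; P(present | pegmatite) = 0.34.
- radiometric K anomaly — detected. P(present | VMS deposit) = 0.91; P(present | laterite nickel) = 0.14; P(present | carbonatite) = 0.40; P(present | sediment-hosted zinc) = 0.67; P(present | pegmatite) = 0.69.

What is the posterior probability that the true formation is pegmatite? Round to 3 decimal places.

0.292

For each hypothesis, the unnormalized posterior weight is prior × product of the log feature likelihoods (using 1 − P(present | H) for each absent log feature):
  VMS deposit: 0.305 × (1 − 0.38) × 0.25 × 0.91 = 0.04302
  laterite nickel: 0.187 × (1 − 0.62) × 0.86 × 0.14 = 0.0085556
  carbonatite: 0.161 × (1 − 0.25) × 0.76 × 0.40 = 0.036708
  sediment-hosted zinc: 0.100 × (1 − 0.35) × 0.84 × 0.67 = 0.036582
  pegmatite: 0.247 × (1 − 0.11) × 0.34 × 0.69 = 0.051572
Normalizing constant Z = 0.04302 + 0.0085556 + 0.036708 + 0.036582 + 0.051572 = 0.17644.
P(pegmatite | evidence) = 0.051572 / 0.17644 ≈ 0.292.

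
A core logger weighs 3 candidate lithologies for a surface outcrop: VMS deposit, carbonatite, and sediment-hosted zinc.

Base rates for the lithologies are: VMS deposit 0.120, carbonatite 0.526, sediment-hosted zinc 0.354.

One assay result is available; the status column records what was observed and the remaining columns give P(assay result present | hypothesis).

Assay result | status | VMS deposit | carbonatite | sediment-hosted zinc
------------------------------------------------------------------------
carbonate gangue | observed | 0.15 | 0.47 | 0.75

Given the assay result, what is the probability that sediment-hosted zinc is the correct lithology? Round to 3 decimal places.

By Bayes' rule, the unnormalized weight for each hypothesis is prior × likelihood:
  VMS deposit: 0.120 × 0.15 = 0.018
  carbonatite: 0.526 × 0.47 = 0.24722
  sediment-hosted zinc: 0.354 × 0.75 = 0.2655
Marginal likelihood of the evidence = 0.53072.
P(sediment-hosted zinc | evidence) = 0.2655 / 0.53072 ≈ 0.500.

0.500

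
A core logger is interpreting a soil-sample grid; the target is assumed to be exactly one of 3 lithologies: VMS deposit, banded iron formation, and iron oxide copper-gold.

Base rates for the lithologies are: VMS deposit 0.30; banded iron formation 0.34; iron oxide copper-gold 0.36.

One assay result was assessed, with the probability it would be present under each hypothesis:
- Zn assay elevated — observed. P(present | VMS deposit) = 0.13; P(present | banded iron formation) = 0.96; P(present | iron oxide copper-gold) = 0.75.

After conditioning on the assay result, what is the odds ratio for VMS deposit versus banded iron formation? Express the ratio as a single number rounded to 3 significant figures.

The normalizing constant cancels in an odds ratio, so compute prior × likelihood for the two hypotheses only:
  VMS deposit: 0.30 × 0.13 = 0.039
  banded iron formation: 0.34 × 0.96 = 0.3264
Posterior odds = 0.039 / 0.3264 ≈ 0.119.

0.119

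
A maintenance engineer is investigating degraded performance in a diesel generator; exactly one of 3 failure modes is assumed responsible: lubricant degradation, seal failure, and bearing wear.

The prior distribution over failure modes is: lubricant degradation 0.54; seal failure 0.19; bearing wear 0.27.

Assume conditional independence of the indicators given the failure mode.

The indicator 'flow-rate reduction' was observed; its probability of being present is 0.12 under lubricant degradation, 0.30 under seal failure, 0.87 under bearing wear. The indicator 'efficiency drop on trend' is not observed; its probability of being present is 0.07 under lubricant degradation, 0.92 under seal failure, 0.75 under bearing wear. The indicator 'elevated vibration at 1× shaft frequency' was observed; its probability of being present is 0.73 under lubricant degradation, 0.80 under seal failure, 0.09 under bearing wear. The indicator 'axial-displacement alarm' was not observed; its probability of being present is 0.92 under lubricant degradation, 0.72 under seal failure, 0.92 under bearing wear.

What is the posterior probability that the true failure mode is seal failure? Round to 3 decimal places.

By Bayes' rule with conditional independence, the unnormalized weight for each hypothesis is prior × ∏ likelihoods (using 1 − P(present | H) for each absent indicator):
  lubricant degradation: 0.54 × 0.12 × (1 − 0.07) × 0.73 × (1 − 0.92) = 0.0035194
  seal failure: 0.19 × 0.30 × (1 − 0.92) × 0.80 × (1 − 0.72) = 0.0010214
  bearing wear: 0.27 × 0.87 × (1 − 0.75) × 0.09 × (1 − 0.92) = 0.00042282
The unnormalized weights sum to 0.0049637.
P(seal failure | evidence) = 0.0010214 / 0.0049637 ≈ 0.206.

0.206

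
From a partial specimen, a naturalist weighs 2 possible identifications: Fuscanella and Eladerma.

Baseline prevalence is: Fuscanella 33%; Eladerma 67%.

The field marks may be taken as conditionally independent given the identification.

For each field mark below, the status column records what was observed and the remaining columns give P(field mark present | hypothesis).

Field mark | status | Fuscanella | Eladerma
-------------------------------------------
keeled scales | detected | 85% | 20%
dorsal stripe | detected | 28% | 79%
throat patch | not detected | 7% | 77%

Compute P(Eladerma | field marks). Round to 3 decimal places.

0.250

By Bayes' rule with conditional independence, the unnormalized weight for each hypothesis is prior × ∏ likelihoods (using 1 − P(present | H) for each absent field mark):
  Fuscanella: 0.33 × 0.85 × 0.28 × (1 − 0.07) = 0.073042
  Eladerma: 0.67 × 0.20 × 0.79 × (1 − 0.77) = 0.024348
Marginal likelihood of the evidence = 0.09739.
P(Eladerma | evidence) = 0.024348 / 0.09739 ≈ 0.250.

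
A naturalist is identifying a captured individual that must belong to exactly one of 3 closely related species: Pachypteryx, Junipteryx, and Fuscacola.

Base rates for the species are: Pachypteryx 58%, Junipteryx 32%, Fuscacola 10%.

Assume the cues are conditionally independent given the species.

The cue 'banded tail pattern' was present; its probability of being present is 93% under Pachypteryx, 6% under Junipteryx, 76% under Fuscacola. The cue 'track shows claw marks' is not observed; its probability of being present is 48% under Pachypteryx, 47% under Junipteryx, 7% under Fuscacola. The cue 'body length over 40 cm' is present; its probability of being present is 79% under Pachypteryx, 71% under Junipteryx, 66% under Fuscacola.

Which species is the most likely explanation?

Pachypteryx

For each hypothesis, the unnormalized posterior weight is prior × product of the cue likelihoods (using 1 − P(present | H) for each absent cue):
  Pachypteryx: 0.58 × 0.93 × (1 − 0.48) × 0.79 = 0.22159
  Junipteryx: 0.32 × 0.06 × (1 − 0.47) × 0.71 = 0.007225
  Fuscacola: 0.10 × 0.76 × (1 − 0.07) × 0.66 = 0.046649
Normalizing constant Z = 0.22159 + 0.007225 + 0.046649 = 0.27546.
P(Pachypteryx | evidence) ≈ 0.22159 / 0.27546 ≈ 0.804
P(Junipteryx | evidence) ≈ 0.007225 / 0.27546 ≈ 0.026
P(Fuscacola | evidence) ≈ 0.046649 / 0.27546 ≈ 0.169
The largest is 0.804, so Pachypteryx is most probable.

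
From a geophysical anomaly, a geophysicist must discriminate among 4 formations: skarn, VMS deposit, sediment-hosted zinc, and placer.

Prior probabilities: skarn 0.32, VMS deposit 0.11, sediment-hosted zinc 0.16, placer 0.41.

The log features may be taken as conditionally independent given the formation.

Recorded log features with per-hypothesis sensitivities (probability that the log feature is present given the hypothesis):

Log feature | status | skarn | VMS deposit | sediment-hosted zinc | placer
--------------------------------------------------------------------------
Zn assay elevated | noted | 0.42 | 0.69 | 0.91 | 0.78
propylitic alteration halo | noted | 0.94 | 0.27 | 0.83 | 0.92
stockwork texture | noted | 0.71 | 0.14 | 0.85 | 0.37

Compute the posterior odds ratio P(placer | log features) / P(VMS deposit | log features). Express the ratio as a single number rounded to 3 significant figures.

The normalizing constant cancels in an odds ratio, so compute prior × likelihood for the two hypotheses only:
  placer: 0.41 × 0.78 × 0.92 × 0.37 = 0.10886
  VMS deposit: 0.11 × 0.69 × 0.27 × 0.14 = 0.002869
Posterior odds = 0.10886 / 0.002869 ≈ 37.9.

37.9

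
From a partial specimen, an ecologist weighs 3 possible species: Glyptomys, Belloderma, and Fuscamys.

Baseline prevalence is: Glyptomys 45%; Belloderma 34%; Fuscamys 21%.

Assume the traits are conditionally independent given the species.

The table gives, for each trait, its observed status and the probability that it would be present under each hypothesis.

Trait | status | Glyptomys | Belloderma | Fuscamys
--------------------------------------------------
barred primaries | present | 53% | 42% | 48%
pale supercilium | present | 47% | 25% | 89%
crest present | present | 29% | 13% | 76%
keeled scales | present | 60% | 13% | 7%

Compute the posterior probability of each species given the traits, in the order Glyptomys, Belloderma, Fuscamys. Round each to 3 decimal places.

0.784, 0.024, 0.192

By Bayes' rule with conditional independence, the unnormalized weight for each hypothesis is prior × ∏ likelihoods:
  Glyptomys: 0.45 × 0.53 × 0.47 × 0.29 × 0.60 = 0.019505
  Belloderma: 0.34 × 0.42 × 0.25 × 0.13 × 0.13 = 0.00060333
  Fuscamys: 0.21 × 0.48 × 0.89 × 0.76 × 0.07 = 0.0047727
The unnormalized weights sum to 0.024881.
P(Glyptomys | evidence) = 0.019505 / 0.024881 ≈ 0.784
P(Belloderma | evidence) = 0.00060333 / 0.024881 ≈ 0.024
P(Fuscamys | evidence) = 0.0047727 / 0.024881 ≈ 0.192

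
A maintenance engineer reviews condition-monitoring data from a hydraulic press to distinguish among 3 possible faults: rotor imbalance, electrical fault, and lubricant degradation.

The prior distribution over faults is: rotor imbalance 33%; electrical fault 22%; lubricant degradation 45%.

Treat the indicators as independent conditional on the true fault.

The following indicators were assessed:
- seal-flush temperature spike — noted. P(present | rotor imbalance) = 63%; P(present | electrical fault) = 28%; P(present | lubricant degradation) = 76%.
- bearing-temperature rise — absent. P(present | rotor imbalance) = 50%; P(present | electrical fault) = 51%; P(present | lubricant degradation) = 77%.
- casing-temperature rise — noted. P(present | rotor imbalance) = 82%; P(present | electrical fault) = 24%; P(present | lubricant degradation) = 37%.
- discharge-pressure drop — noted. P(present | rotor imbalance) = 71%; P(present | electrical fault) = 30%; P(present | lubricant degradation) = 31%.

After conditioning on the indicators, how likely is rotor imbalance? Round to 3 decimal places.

0.844

For each hypothesis, the unnormalized posterior weight is prior × product of the indicator likelihoods (using 1 − P(present | H) for each absent indicator):
  rotor imbalance: 0.33 × 0.63 × (1 − 0.50) × 0.82 × 0.71 = 0.06052
  electrical fault: 0.22 × 0.28 × (1 − 0.51) × 0.24 × 0.30 = 0.0021732
  lubricant degradation: 0.45 × 0.76 × (1 − 0.77) × 0.37 × 0.31 = 0.0090223
Normalizing constant Z = 0.06052 + 0.0021732 + 0.0090223 = 0.071715.
P(rotor imbalance | evidence) = 0.06052 / 0.071715 ≈ 0.844.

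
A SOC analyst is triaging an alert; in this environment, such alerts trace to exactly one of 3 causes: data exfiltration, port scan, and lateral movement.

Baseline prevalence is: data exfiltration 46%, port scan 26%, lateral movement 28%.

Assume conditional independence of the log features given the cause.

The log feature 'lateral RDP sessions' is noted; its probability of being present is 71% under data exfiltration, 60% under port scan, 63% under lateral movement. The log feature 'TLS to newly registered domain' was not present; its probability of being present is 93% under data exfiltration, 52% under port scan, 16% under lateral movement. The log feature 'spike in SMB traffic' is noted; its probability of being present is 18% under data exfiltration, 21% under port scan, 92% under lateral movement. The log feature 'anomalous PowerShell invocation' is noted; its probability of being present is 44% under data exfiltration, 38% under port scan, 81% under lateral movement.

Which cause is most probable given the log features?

By Bayes' rule with conditional independence, the unnormalized weight for each hypothesis is prior × ∏ likelihoods (using 1 − P(present | H) for each absent log feature):
  data exfiltration: 0.46 × 0.71 × (1 − 0.93) × 0.18 × 0.44 = 0.0018107
  port scan: 0.26 × 0.60 × (1 − 0.52) × 0.21 × 0.38 = 0.0059754
  lateral movement: 0.28 × 0.63 × (1 − 0.16) × 0.92 × 0.81 = 0.11042
Marginal likelihood of the evidence = 0.11821.
P(data exfiltration | evidence) ≈ 0.0018107 / 0.11821 ≈ 0.015
P(port scan | evidence) ≈ 0.0059754 / 0.11821 ≈ 0.051
P(lateral movement | evidence) ≈ 0.11042 / 0.11821 ≈ 0.934
The largest is 0.934, so lateral movement is most probable.

lateral movement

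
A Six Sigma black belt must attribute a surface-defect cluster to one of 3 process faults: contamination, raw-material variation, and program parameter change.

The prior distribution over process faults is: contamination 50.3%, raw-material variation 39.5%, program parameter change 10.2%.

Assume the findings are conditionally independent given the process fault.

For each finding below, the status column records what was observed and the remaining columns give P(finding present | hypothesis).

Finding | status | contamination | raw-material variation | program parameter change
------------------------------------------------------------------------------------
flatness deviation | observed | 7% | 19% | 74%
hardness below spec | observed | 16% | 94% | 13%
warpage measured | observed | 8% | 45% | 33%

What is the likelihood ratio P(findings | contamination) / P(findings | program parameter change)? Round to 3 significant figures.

Take the product of per-finding likelihoods under each hypothesis, then divide.
  contamination: 0.07 × 0.16 × 0.08 = 0.000896
  program parameter change: 0.74 × 0.13 × 0.33 = 0.031746
Bayes factor = 0.000896 / 0.031746 ≈ 0.0282

0.0282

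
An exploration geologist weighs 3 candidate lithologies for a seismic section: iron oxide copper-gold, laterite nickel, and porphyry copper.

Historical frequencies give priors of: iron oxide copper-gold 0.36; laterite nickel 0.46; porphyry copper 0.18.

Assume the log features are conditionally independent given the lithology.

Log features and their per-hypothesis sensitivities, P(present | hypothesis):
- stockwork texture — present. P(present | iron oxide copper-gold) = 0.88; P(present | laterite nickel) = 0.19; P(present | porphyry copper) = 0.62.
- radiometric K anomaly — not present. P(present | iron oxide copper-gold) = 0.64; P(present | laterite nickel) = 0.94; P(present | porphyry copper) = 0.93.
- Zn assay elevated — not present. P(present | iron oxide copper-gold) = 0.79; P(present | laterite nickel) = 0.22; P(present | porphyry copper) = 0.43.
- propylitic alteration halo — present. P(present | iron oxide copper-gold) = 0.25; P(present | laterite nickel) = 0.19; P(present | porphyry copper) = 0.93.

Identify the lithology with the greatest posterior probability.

By Bayes' rule with conditional independence, the unnormalized weight for each hypothesis is prior × ∏ likelihoods (using 1 − P(present | H) for each absent log feature):
  iron oxide copper-gold: 0.36 × 0.88 × (1 − 0.64) × (1 − 0.79) × 0.25 = 0.0059875
  laterite nickel: 0.46 × 0.19 × (1 − 0.94) × (1 − 0.22) × 0.19 = 0.00077716
  porphyry copper: 0.18 × 0.62 × (1 − 0.93) × (1 − 0.43) × 0.93 = 0.0041411
Normalizing constant Z = 0.0059875 + 0.00077716 + 0.0041411 = 0.010906.
P(iron oxide copper-gold | evidence) ≈ 0.0059875 / 0.010906 ≈ 0.549
P(laterite nickel | evidence) ≈ 0.00077716 / 0.010906 ≈ 0.071
P(porphyry copper | evidence) ≈ 0.0041411 / 0.010906 ≈ 0.380
The largest is 0.549, so iron oxide copper-gold is most probable.

iron oxide copper-gold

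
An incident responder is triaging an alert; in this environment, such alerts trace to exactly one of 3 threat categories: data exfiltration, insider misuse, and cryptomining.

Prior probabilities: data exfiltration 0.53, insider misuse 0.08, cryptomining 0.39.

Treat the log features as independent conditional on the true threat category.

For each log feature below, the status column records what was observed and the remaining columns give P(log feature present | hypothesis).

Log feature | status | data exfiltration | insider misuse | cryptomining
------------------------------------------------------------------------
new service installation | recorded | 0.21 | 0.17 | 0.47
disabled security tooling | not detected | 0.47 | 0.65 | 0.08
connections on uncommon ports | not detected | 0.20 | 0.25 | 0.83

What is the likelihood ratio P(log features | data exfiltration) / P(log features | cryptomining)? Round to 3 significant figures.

1.21

Joint likelihood of the log feature pattern under each hypothesis (using 1 − P(present | H) for each absent log feature):
  data exfiltration: 0.21 × (1 − 0.47) × (1 − 0.20) = 0.08904
  cryptomining: 0.47 × (1 − 0.08) × (1 − 0.83) = 0.073508
Bayes factor = 0.08904 / 0.073508 ≈ 1.21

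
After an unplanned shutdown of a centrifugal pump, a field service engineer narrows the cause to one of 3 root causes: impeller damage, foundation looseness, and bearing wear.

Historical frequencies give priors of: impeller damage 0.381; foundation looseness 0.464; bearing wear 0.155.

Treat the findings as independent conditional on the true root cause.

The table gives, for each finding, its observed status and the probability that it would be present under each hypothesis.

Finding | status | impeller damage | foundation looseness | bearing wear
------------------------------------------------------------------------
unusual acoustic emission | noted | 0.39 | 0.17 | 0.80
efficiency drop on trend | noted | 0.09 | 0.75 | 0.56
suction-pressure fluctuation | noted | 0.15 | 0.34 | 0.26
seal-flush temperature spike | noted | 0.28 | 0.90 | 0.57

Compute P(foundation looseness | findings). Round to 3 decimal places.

0.625

By Bayes' rule with conditional independence, the unnormalized weight for each hypothesis is prior × ∏ likelihoods:
  impeller damage: 0.381 × 0.39 × 0.09 × 0.15 × 0.28 = 0.00056167
  foundation looseness: 0.464 × 0.17 × 0.75 × 0.34 × 0.90 = 0.018103
  bearing wear: 0.155 × 0.80 × 0.56 × 0.26 × 0.57 = 0.010291
Normalizing constant Z = 0.00056167 + 0.018103 + 0.010291 = 0.028956.
P(foundation looseness | evidence) = 0.018103 / 0.028956 ≈ 0.625.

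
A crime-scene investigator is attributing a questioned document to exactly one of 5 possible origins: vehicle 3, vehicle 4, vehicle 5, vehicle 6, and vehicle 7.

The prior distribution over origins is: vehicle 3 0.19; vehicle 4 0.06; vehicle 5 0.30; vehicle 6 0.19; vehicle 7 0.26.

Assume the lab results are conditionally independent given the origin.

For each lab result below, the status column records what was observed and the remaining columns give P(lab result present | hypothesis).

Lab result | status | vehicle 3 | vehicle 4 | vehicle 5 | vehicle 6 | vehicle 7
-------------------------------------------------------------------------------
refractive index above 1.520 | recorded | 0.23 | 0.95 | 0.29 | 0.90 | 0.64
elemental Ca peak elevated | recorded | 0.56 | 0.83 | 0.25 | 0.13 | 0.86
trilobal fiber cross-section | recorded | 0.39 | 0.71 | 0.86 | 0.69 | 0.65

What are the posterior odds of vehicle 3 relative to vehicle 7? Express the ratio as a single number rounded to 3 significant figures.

Posterior odds equal prior odds times the likelihood ratio; only the two competing hypotheses matter.
  vehicle 3: 0.19 × 0.23 × 0.56 × 0.39 = 0.0095441
  vehicle 7: 0.26 × 0.64 × 0.86 × 0.65 = 0.093018
Odds(vehicle 3 : vehicle 7) = 0.0095441 / 0.093018 ≈ 0.103.

0.103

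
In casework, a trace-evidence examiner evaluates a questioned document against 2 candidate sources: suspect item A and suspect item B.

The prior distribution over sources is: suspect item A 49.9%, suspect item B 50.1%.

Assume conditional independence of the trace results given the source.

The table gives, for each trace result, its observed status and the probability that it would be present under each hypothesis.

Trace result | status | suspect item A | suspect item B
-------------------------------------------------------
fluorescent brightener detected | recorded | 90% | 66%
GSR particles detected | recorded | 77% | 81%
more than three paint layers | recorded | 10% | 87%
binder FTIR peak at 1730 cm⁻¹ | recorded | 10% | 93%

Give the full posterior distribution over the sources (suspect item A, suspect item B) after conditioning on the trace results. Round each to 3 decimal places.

Multiply each prior by the joint likelihood of the trace result pattern:
  suspect item A: 0.499 × 0.90 × 0.77 × 0.10 × 0.10 = 0.0034581
  suspect item B: 0.501 × 0.66 × 0.81 × 0.87 × 0.93 = 0.2167
Normalizing constant Z = 0.0034581 + 0.2167 = 0.22016.
P(suspect item A | evidence) = 0.0034581 / 0.22016 ≈ 0.016
P(suspect item B | evidence) = 0.2167 / 0.22016 ≈ 0.984

0.016, 0.984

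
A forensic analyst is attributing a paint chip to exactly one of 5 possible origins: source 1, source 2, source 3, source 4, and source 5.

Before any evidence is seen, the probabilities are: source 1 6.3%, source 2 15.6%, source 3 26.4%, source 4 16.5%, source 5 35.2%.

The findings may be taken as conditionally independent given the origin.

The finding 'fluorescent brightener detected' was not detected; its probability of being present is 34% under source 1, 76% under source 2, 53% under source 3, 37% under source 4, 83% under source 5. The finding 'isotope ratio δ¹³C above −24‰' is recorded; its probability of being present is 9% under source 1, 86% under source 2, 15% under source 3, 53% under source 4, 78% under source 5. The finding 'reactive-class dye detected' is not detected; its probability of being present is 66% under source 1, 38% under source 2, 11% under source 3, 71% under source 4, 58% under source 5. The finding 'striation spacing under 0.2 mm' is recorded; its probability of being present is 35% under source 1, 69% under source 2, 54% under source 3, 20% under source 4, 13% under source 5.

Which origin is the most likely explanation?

source 2

Multiply each prior by the joint likelihood of the evidence pattern (using 1 − P(present | H) for each absent finding):
  source 1: 0.063 × (1 − 0.34) × 0.09 × (1 − 0.66) × 0.35 = 0.00044532
  source 2: 0.156 × (1 − 0.76) × 0.86 × (1 − 0.38) × 0.69 = 0.013774
  source 3: 0.264 × (1 − 0.53) × 0.15 × (1 − 0.11) × 0.54 = 0.0089449
  source 4: 0.165 × (1 − 0.37) × 0.53 × (1 − 0.71) × 0.20 = 0.0031954
  source 5: 0.352 × (1 − 0.83) × 0.78 × (1 − 0.58) × 0.13 = 0.0025485
The unnormalized weights sum to 0.028909.
P(source 1 | evidence) ≈ 0.00044532 / 0.028909 ≈ 0.015
P(source 2 | evidence) ≈ 0.013774 / 0.028909 ≈ 0.476
P(source 3 | evidence) ≈ 0.0089449 / 0.028909 ≈ 0.309
P(source 4 | evidence) ≈ 0.0031954 / 0.028909 ≈ 0.111
P(source 5 | evidence) ≈ 0.0025485 / 0.028909 ≈ 0.088
The largest is 0.476, so source 2 is most probable.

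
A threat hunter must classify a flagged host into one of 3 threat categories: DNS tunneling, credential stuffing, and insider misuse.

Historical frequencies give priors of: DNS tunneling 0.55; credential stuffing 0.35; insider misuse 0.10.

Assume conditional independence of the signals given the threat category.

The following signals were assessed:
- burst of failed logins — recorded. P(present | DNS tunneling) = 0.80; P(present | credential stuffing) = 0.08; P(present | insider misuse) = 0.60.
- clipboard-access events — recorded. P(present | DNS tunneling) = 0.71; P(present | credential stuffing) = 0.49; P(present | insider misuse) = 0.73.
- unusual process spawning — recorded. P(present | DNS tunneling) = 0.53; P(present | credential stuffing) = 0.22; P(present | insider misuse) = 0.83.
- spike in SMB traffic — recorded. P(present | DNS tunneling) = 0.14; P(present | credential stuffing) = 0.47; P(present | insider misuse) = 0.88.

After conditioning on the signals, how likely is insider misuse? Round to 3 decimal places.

0.565

By Bayes' rule with conditional independence, the unnormalized weight for each hypothesis is prior × ∏ likelihoods:
  DNS tunneling: 0.55 × 0.80 × 0.71 × 0.53 × 0.14 = 0.02318
  credential stuffing: 0.35 × 0.08 × 0.49 × 0.22 × 0.47 = 0.0014186
  insider misuse: 0.10 × 0.60 × 0.73 × 0.83 × 0.88 = 0.031992
The unnormalized weights sum to 0.05659.
P(insider misuse | evidence) = 0.031992 / 0.05659 ≈ 0.565.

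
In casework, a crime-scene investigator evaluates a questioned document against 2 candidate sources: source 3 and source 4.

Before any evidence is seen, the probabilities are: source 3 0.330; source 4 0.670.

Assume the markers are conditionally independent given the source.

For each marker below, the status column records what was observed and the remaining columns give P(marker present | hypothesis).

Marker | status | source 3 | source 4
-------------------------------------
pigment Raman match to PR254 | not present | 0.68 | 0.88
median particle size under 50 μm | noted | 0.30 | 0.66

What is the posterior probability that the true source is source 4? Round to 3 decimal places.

For each hypothesis, the unnormalized posterior weight is prior × product of the marker likelihoods (using 1 − P(present | H) for each absent marker):
  source 3: 0.330 × (1 − 0.68) × 0.30 = 0.03168
  source 4: 0.670 × (1 − 0.88) × 0.66 = 0.053064
Normalizing constant Z = 0.03168 + 0.053064 = 0.084744.
P(source 4 | evidence) = 0.053064 / 0.084744 ≈ 0.626.

0.626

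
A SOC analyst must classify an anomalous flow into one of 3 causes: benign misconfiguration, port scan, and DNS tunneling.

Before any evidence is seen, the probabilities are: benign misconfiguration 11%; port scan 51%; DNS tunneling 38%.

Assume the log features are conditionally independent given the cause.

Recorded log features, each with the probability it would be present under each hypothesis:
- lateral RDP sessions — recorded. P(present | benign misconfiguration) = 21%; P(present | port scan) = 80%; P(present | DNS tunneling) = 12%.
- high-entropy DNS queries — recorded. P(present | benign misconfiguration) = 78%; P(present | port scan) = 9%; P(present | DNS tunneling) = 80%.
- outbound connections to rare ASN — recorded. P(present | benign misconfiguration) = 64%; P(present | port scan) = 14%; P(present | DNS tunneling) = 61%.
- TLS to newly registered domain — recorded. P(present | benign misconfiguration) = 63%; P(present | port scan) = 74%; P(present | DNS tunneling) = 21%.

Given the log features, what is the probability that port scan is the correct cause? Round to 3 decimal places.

Multiply each prior by the joint likelihood of the log feature pattern:
  benign misconfiguration: 0.11 × 0.21 × 0.78 × 0.64 × 0.63 = 0.0072649
  port scan: 0.51 × 0.80 × 0.09 × 0.14 × 0.74 = 0.0038042
  DNS tunneling: 0.38 × 0.12 × 0.80 × 0.61 × 0.21 = 0.0046731
Marginal likelihood of the evidence = 0.015742.
P(port scan | evidence) = 0.0038042 / 0.015742 ≈ 0.242.

0.242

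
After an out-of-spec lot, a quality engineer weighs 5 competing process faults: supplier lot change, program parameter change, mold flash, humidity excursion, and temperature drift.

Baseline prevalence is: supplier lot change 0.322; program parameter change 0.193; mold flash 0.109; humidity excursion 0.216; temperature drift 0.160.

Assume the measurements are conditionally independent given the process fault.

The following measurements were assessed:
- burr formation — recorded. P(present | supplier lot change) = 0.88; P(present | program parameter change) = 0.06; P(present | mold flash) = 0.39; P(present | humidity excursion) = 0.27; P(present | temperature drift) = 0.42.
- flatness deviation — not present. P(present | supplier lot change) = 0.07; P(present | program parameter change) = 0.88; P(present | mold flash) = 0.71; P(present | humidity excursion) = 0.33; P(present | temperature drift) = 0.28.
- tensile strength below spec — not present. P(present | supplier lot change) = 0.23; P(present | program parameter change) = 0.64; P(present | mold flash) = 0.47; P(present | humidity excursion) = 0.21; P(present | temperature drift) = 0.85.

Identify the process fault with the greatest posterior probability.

Multiply each prior by the joint likelihood of the measurement pattern (using 1 − P(present | H) for each absent measurement):
  supplier lot change: 0.322 × 0.88 × (1 − 0.07) × (1 − 0.23) = 0.20291
  program parameter change: 0.193 × 0.06 × (1 − 0.88) × (1 − 0.64) = 0.00050026
  mold flash: 0.109 × 0.39 × (1 − 0.71) × (1 − 0.47) = 0.0065338
  humidity excursion: 0.216 × 0.27 × (1 − 0.33) × (1 − 0.21) = 0.030869
  temperature drift: 0.160 × 0.42 × (1 − 0.28) × (1 − 0.85) = 0.0072576
The unnormalized weights sum to 0.24807.
P(supplier lot change | evidence) ≈ 0.20291 / 0.24807 ≈ 0.818
P(program parameter change | evidence) ≈ 0.00050026 / 0.24807 ≈ 0.002
P(mold flash | evidence) ≈ 0.0065338 / 0.24807 ≈ 0.026
P(humidity excursion | evidence) ≈ 0.030869 / 0.24807 ≈ 0.124
P(temperature drift | evidence) ≈ 0.0072576 / 0.24807 ≈ 0.029
The largest is 0.818, so supplier lot change is most probable.

supplier lot change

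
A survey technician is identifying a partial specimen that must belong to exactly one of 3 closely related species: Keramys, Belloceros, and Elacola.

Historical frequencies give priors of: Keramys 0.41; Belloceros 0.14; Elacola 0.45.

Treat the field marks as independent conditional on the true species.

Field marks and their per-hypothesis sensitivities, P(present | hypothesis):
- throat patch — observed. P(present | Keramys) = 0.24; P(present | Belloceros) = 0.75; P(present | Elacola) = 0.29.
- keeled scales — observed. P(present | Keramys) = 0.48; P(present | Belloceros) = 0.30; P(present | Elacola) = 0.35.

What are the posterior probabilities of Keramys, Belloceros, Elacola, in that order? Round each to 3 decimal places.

0.380, 0.253, 0.367

Multiply each prior by the joint likelihood of the field mark pattern:
  Keramys: 0.41 × 0.24 × 0.48 = 0.047232
  Belloceros: 0.14 × 0.75 × 0.30 = 0.0315
  Elacola: 0.45 × 0.29 × 0.35 = 0.045675
The unnormalized weights sum to 0.12441.
P(Keramys | evidence) = 0.047232 / 0.12441 ≈ 0.380
P(Belloceros | evidence) = 0.0315 / 0.12441 ≈ 0.253
P(Elacola | evidence) = 0.045675 / 0.12441 ≈ 0.367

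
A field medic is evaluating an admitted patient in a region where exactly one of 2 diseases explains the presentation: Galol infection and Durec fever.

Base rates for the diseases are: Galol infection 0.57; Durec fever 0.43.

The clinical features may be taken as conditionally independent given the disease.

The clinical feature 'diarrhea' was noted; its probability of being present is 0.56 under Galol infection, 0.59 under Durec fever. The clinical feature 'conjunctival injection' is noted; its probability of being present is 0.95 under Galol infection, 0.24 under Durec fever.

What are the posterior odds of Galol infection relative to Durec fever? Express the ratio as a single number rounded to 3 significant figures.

4.98

Posterior odds equal prior odds times the likelihood ratio; only the two competing hypotheses matter.
  Galol infection: 0.57 × 0.56 × 0.95 = 0.30324
  Durec fever: 0.43 × 0.59 × 0.24 = 0.060888
Posterior odds = 0.30324 / 0.060888 ≈ 4.98.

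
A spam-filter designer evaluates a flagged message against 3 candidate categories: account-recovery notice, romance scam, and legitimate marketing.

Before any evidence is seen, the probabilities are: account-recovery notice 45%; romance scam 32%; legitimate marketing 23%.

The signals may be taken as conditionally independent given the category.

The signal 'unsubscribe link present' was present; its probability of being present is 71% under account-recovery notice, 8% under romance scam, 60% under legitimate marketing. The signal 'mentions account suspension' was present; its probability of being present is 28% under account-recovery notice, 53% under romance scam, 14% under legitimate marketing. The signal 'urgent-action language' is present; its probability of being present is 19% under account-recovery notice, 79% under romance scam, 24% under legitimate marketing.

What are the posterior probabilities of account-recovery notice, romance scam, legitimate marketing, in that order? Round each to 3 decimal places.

Multiply each prior by the joint likelihood of the signal pattern:
  account-recovery notice: 0.45 × 0.71 × 0.28 × 0.19 = 0.016997
  romance scam: 0.32 × 0.08 × 0.53 × 0.79 = 0.010719
  legitimate marketing: 0.23 × 0.60 × 0.14 × 0.24 = 0.0046368
The unnormalized weights sum to 0.032353.
P(account-recovery notice | evidence) = 0.016997 / 0.032353 ≈ 0.525
P(romance scam | evidence) = 0.010719 / 0.032353 ≈ 0.331
P(legitimate marketing | evidence) = 0.0046368 / 0.032353 ≈ 0.143

0.525, 0.331, 0.143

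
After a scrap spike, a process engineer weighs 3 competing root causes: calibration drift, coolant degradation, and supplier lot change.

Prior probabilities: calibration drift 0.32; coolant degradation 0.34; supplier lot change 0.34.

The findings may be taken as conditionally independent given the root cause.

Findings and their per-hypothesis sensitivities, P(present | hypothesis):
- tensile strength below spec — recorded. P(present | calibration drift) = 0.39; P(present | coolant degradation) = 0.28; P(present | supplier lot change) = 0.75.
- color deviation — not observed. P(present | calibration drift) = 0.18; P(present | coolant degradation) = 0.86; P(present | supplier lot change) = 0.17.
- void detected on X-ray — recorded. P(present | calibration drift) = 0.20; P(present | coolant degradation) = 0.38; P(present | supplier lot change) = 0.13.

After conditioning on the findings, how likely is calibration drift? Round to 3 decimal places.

By Bayes' rule with conditional independence, the unnormalized weight for each hypothesis is prior × ∏ likelihoods (using 1 − P(present | H) for each absent finding):
  calibration drift: 0.32 × 0.39 × (1 − 0.18) × 0.20 = 0.020467
  coolant degradation: 0.34 × 0.28 × (1 − 0.86) × 0.38 = 0.0050646
  supplier lot change: 0.34 × 0.75 × (1 − 0.17) × 0.13 = 0.027515
Normalizing constant Z = 0.020467 + 0.0050646 + 0.027515 = 0.053046.
P(calibration drift | evidence) = 0.020467 / 0.053046 ≈ 0.386.

0.386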